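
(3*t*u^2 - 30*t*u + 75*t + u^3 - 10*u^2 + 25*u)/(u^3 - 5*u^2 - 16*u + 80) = (3*t*u - 15*t + u^2 - 5*u)/(u^2 - 16)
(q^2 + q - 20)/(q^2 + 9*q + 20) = (q - 4)/(q + 4)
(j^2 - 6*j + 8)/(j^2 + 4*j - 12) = (j - 4)/(j + 6)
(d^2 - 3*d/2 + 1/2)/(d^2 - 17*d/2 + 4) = (d - 1)/(d - 8)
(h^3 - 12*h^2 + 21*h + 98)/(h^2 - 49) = (h^2 - 5*h - 14)/(h + 7)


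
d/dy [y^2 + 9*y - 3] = 2*y + 9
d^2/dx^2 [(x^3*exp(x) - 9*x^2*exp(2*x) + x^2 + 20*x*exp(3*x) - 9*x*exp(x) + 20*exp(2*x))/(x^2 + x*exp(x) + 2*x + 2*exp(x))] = (-((x*exp(x) + 4*exp(x) + 2)*(x^3*exp(x) - 9*x^2*exp(2*x) + x^2 + 20*x*exp(3*x) - 9*x*exp(x) + 20*exp(2*x)) + 2*(x*exp(x) + 2*x + 3*exp(x) + 2)*(x^3*exp(x) - 18*x^2*exp(2*x) + 3*x^2*exp(x) + 60*x*exp(3*x) - 18*x*exp(2*x) - 9*x*exp(x) + 2*x + 20*exp(3*x) + 40*exp(2*x) - 9*exp(x)))*(x^2 + x*exp(x) + 2*x + 2*exp(x)) + (x^2 + x*exp(x) + 2*x + 2*exp(x))^2*(x^3*exp(x) - 36*x^2*exp(2*x) + 6*x^2*exp(x) + 180*x*exp(3*x) - 72*x*exp(2*x) - 3*x*exp(x) + 120*exp(3*x) + 62*exp(2*x) - 18*exp(x) + 2) + 2*(x*exp(x) + 2*x + 3*exp(x) + 2)^2*(x^3*exp(x) - 9*x^2*exp(2*x) + x^2 + 20*x*exp(3*x) - 9*x*exp(x) + 20*exp(2*x)))/(x^2 + x*exp(x) + 2*x + 2*exp(x))^3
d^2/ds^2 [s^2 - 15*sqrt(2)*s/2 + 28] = 2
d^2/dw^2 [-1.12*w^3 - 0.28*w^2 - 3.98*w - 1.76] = -6.72*w - 0.56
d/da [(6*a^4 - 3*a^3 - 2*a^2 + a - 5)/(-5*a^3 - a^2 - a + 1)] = (-30*a^6 - 12*a^5 - 25*a^4 + 40*a^3 - 81*a^2 - 14*a - 4)/(25*a^6 + 10*a^5 + 11*a^4 - 8*a^3 - a^2 - 2*a + 1)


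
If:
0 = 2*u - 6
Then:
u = 3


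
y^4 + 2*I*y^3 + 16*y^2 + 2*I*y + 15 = (y - 3*I)*(y - I)*(y + I)*(y + 5*I)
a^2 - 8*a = a*(a - 8)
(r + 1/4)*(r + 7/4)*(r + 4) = r^3 + 6*r^2 + 135*r/16 + 7/4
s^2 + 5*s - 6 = (s - 1)*(s + 6)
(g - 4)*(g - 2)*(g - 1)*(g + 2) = g^4 - 5*g^3 + 20*g - 16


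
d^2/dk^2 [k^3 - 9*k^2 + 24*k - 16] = 6*k - 18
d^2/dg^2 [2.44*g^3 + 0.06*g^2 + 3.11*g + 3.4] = 14.64*g + 0.12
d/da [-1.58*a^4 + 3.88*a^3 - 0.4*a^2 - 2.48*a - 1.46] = -6.32*a^3 + 11.64*a^2 - 0.8*a - 2.48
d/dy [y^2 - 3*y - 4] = 2*y - 3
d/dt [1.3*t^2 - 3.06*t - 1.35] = 2.6*t - 3.06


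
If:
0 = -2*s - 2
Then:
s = -1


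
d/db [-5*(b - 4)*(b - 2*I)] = -10*b + 20 + 10*I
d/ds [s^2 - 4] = 2*s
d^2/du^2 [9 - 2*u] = 0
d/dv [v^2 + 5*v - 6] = 2*v + 5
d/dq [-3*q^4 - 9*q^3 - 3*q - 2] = -12*q^3 - 27*q^2 - 3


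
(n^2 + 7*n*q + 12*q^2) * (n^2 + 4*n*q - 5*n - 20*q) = n^4 + 11*n^3*q - 5*n^3 + 40*n^2*q^2 - 55*n^2*q + 48*n*q^3 - 200*n*q^2 - 240*q^3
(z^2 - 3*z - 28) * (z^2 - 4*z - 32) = z^4 - 7*z^3 - 48*z^2 + 208*z + 896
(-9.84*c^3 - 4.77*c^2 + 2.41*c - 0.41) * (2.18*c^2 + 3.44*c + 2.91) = -21.4512*c^5 - 44.2482*c^4 - 39.7894*c^3 - 6.4841*c^2 + 5.6027*c - 1.1931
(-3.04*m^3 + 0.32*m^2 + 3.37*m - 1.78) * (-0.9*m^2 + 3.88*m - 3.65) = 2.736*m^5 - 12.0832*m^4 + 9.3046*m^3 + 13.5096*m^2 - 19.2069*m + 6.497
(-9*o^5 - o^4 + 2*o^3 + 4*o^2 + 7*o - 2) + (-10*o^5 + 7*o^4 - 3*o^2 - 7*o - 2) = -19*o^5 + 6*o^4 + 2*o^3 + o^2 - 4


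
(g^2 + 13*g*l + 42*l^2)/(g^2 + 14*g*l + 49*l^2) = (g + 6*l)/(g + 7*l)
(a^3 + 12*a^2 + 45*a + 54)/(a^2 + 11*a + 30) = (a^2 + 6*a + 9)/(a + 5)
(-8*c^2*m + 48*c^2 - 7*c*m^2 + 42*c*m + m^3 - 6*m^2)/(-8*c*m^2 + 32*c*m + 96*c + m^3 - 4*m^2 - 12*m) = (c + m)/(m + 2)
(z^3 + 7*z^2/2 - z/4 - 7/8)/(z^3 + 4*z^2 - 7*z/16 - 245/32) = 4*(4*z^2 - 1)/(16*z^2 + 8*z - 35)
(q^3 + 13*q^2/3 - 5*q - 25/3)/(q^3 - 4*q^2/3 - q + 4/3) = (3*q^2 + 10*q - 25)/(3*q^2 - 7*q + 4)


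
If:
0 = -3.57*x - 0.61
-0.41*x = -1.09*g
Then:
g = -0.06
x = -0.17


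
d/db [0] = 0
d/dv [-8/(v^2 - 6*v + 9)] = 16*(v - 3)/(v^2 - 6*v + 9)^2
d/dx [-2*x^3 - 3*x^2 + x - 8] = -6*x^2 - 6*x + 1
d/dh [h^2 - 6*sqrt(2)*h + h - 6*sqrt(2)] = 2*h - 6*sqrt(2) + 1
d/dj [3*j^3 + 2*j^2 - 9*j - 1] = 9*j^2 + 4*j - 9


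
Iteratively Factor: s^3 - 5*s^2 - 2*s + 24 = (s - 4)*(s^2 - s - 6) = (s - 4)*(s + 2)*(s - 3)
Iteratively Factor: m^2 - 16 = (m - 4)*(m + 4)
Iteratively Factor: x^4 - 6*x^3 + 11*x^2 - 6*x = (x)*(x^3 - 6*x^2 + 11*x - 6) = x*(x - 2)*(x^2 - 4*x + 3) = x*(x - 3)*(x - 2)*(x - 1)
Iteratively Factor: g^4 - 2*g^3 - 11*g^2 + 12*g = (g - 4)*(g^3 + 2*g^2 - 3*g) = (g - 4)*(g - 1)*(g^2 + 3*g) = (g - 4)*(g - 1)*(g + 3)*(g)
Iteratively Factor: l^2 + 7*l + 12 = (l + 3)*(l + 4)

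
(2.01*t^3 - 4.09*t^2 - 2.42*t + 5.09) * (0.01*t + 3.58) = 0.0201*t^4 + 7.1549*t^3 - 14.6664*t^2 - 8.6127*t + 18.2222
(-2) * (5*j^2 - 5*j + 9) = -10*j^2 + 10*j - 18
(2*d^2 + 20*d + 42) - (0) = 2*d^2 + 20*d + 42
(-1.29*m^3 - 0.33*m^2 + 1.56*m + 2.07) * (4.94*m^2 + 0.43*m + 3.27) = -6.3726*m^5 - 2.1849*m^4 + 3.3462*m^3 + 9.8175*m^2 + 5.9913*m + 6.7689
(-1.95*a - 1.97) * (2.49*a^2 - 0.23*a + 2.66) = -4.8555*a^3 - 4.4568*a^2 - 4.7339*a - 5.2402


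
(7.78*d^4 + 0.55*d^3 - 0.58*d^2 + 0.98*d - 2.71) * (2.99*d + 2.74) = 23.2622*d^5 + 22.9617*d^4 - 0.2272*d^3 + 1.341*d^2 - 5.4177*d - 7.4254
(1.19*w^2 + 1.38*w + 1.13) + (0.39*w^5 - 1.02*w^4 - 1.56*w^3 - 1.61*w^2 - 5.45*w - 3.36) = 0.39*w^5 - 1.02*w^4 - 1.56*w^3 - 0.42*w^2 - 4.07*w - 2.23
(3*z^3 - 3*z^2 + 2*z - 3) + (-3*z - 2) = 3*z^3 - 3*z^2 - z - 5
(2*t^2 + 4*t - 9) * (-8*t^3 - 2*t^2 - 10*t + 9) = -16*t^5 - 36*t^4 + 44*t^3 - 4*t^2 + 126*t - 81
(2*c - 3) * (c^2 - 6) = 2*c^3 - 3*c^2 - 12*c + 18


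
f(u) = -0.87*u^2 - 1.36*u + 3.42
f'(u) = -1.74*u - 1.36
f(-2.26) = 2.05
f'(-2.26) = 2.57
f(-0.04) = 3.47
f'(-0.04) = -1.29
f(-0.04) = 3.47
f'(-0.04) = -1.29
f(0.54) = 2.43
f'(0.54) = -2.30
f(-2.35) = 1.81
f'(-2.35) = 2.73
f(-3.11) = -0.77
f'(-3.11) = 4.05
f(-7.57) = -36.14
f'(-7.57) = 11.81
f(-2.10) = 2.44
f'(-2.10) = 2.29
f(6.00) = -36.06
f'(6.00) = -11.80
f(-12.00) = -105.54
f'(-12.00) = 19.52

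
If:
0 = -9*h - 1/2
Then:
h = -1/18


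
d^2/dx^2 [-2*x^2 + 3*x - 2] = -4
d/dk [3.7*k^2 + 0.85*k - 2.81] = 7.4*k + 0.85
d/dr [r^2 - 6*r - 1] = 2*r - 6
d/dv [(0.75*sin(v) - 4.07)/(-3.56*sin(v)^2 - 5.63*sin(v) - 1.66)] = (2.67*sin(v)^2 - 28.9784*sin(v) - 24.1591)*cos(v)/(12.6736*sin(v)^4 + 40.0856*sin(v)^3 + 43.5161*sin(v)^2 + 18.6916*sin(v) + 2.7556)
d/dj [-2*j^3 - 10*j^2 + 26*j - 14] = -6*j^2 - 20*j + 26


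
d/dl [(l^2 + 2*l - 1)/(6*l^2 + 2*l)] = (-5*l^2 + 6*l + 1)/(2*l^2*(9*l^2 + 6*l + 1))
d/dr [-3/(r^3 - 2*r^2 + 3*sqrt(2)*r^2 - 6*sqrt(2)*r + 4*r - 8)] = 3*(3*r^2 - 4*r + 6*sqrt(2)*r - 6*sqrt(2) + 4)/(r^3 - 2*r^2 + 3*sqrt(2)*r^2 - 6*sqrt(2)*r + 4*r - 8)^2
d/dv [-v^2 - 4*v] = -2*v - 4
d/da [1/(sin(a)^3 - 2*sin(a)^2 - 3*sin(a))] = (4/tan(a) + 3*cos(a)^3/sin(a)^2)/((sin(a) - 3)^2*(sin(a) + 1)^2)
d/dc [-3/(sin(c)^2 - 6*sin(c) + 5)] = 6*(sin(c) - 3)*cos(c)/(sin(c)^2 - 6*sin(c) + 5)^2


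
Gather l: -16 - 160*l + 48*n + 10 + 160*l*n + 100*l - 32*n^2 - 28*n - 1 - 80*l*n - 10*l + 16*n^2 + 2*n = l*(80*n - 70) - 16*n^2 + 22*n - 7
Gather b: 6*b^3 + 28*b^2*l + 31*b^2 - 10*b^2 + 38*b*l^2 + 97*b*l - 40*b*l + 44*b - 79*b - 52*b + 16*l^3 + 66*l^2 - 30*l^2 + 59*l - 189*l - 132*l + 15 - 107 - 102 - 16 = 6*b^3 + b^2*(28*l + 21) + b*(38*l^2 + 57*l - 87) + 16*l^3 + 36*l^2 - 262*l - 210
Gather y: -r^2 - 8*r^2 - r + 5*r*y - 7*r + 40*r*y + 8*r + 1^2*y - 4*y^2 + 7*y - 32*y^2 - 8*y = -9*r^2 + 45*r*y - 36*y^2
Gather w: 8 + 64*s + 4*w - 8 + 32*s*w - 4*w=32*s*w + 64*s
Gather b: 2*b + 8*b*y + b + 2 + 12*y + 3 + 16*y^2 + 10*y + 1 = b*(8*y + 3) + 16*y^2 + 22*y + 6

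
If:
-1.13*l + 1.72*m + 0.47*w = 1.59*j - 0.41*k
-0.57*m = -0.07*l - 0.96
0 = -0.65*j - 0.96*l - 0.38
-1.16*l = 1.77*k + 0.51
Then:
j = 0.597977945225977*w + 4.13336059346268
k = 0.265345674847214*w + 1.80541071531948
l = -0.404880900413422*w - 3.19446290182369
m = 1.29190806468832 - 0.0497222158402448*w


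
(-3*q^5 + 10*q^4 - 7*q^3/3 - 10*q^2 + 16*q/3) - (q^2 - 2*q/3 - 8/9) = -3*q^5 + 10*q^4 - 7*q^3/3 - 11*q^2 + 6*q + 8/9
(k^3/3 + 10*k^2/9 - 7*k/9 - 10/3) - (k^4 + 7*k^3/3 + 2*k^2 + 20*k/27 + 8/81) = -k^4 - 2*k^3 - 8*k^2/9 - 41*k/27 - 278/81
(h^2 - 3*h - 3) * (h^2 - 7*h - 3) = h^4 - 10*h^3 + 15*h^2 + 30*h + 9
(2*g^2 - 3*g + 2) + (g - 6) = 2*g^2 - 2*g - 4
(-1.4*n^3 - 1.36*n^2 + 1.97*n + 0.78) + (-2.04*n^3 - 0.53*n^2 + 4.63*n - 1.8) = -3.44*n^3 - 1.89*n^2 + 6.6*n - 1.02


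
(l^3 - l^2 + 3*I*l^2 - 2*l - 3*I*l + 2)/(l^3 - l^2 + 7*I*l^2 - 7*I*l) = (l^2 + 3*I*l - 2)/(l*(l + 7*I))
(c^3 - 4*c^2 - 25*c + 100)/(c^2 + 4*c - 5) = (c^2 - 9*c + 20)/(c - 1)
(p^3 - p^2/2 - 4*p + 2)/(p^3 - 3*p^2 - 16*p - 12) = (p^2 - 5*p/2 + 1)/(p^2 - 5*p - 6)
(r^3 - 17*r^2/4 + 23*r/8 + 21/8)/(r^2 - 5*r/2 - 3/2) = r - 7/4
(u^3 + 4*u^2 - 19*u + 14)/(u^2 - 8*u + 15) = (u^3 + 4*u^2 - 19*u + 14)/(u^2 - 8*u + 15)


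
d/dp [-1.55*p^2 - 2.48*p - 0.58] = -3.1*p - 2.48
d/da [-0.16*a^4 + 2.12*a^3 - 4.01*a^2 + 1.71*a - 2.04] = -0.64*a^3 + 6.36*a^2 - 8.02*a + 1.71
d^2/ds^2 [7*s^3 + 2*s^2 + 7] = 42*s + 4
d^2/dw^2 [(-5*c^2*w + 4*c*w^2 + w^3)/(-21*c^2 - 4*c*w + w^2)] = c^2*(4368*c^3 + 2016*c^2*w + 1008*c*w^2 + 96*w^3)/(-9261*c^6 - 5292*c^5*w + 315*c^4*w^2 + 440*c^3*w^3 - 15*c^2*w^4 - 12*c*w^5 + w^6)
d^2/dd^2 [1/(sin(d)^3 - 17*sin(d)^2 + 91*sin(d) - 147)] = (-9*sin(d)^4 + 61*sin(d)^3 - 31*sin(d)^2 - 377*sin(d) + 236)/((sin(d) - 7)^4*(sin(d) - 3)^3)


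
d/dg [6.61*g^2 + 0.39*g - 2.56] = 13.22*g + 0.39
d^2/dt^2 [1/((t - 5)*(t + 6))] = 2*((t - 5)^2 + (t - 5)*(t + 6) + (t + 6)^2)/((t - 5)^3*(t + 6)^3)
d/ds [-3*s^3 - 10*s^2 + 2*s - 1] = -9*s^2 - 20*s + 2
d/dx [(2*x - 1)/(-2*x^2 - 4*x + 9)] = 2*(2*x^2 - 2*x + 7)/(4*x^4 + 16*x^3 - 20*x^2 - 72*x + 81)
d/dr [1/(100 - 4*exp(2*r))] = exp(2*r)/(2*(exp(2*r) - 25)^2)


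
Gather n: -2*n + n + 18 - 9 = 9 - n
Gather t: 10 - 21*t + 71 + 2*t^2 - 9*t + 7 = 2*t^2 - 30*t + 88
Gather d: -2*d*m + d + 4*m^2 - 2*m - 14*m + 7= d*(1 - 2*m) + 4*m^2 - 16*m + 7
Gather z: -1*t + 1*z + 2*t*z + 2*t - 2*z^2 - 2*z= t - 2*z^2 + z*(2*t - 1)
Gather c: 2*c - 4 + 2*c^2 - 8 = 2*c^2 + 2*c - 12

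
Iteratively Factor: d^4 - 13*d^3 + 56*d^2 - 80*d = (d)*(d^3 - 13*d^2 + 56*d - 80) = d*(d - 4)*(d^2 - 9*d + 20) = d*(d - 5)*(d - 4)*(d - 4)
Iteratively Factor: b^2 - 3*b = (b - 3)*(b)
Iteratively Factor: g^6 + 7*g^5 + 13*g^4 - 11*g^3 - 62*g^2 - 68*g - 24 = (g - 2)*(g^5 + 9*g^4 + 31*g^3 + 51*g^2 + 40*g + 12) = (g - 2)*(g + 1)*(g^4 + 8*g^3 + 23*g^2 + 28*g + 12) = (g - 2)*(g + 1)*(g + 2)*(g^3 + 6*g^2 + 11*g + 6) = (g - 2)*(g + 1)^2*(g + 2)*(g^2 + 5*g + 6) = (g - 2)*(g + 1)^2*(g + 2)^2*(g + 3)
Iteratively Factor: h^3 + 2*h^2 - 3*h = (h)*(h^2 + 2*h - 3) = h*(h - 1)*(h + 3)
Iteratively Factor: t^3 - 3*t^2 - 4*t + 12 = (t + 2)*(t^2 - 5*t + 6) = (t - 3)*(t + 2)*(t - 2)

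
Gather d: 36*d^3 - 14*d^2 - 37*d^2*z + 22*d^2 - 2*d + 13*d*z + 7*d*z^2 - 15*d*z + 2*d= 36*d^3 + d^2*(8 - 37*z) + d*(7*z^2 - 2*z)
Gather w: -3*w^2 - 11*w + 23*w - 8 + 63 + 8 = -3*w^2 + 12*w + 63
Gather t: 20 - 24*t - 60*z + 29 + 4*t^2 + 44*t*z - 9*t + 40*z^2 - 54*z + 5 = 4*t^2 + t*(44*z - 33) + 40*z^2 - 114*z + 54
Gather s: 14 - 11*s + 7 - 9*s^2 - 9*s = -9*s^2 - 20*s + 21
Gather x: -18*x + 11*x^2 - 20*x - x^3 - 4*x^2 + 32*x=-x^3 + 7*x^2 - 6*x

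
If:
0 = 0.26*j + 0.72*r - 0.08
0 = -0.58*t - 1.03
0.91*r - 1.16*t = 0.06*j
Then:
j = 5.56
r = -1.90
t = -1.78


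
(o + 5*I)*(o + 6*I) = o^2 + 11*I*o - 30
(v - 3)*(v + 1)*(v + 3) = v^3 + v^2 - 9*v - 9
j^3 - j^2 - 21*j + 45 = (j - 3)^2*(j + 5)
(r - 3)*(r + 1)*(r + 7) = r^3 + 5*r^2 - 17*r - 21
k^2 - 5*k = k*(k - 5)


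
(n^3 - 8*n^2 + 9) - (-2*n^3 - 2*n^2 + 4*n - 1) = 3*n^3 - 6*n^2 - 4*n + 10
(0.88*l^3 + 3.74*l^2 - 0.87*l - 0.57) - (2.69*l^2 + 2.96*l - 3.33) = 0.88*l^3 + 1.05*l^2 - 3.83*l + 2.76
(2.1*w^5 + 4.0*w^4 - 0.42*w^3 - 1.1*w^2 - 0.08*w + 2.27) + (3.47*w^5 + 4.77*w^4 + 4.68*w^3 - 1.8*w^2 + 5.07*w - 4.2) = 5.57*w^5 + 8.77*w^4 + 4.26*w^3 - 2.9*w^2 + 4.99*w - 1.93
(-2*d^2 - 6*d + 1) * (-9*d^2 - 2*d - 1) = 18*d^4 + 58*d^3 + 5*d^2 + 4*d - 1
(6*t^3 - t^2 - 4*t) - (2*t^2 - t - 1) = 6*t^3 - 3*t^2 - 3*t + 1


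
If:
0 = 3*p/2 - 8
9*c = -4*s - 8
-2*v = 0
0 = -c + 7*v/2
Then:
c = 0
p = 16/3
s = -2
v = 0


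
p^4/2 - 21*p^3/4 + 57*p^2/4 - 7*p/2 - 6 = (p/2 + 1/4)*(p - 6)*(p - 4)*(p - 1)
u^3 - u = u*(u - 1)*(u + 1)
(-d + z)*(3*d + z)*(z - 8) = -3*d^2*z + 24*d^2 + 2*d*z^2 - 16*d*z + z^3 - 8*z^2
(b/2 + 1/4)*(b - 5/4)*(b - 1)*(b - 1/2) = b^4/2 - 9*b^3/8 + b^2/2 + 9*b/32 - 5/32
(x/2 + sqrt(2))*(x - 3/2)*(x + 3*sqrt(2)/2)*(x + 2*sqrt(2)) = x^4/2 - 3*x^3/4 + 11*sqrt(2)*x^3/4 - 33*sqrt(2)*x^2/8 + 10*x^2 - 15*x + 6*sqrt(2)*x - 9*sqrt(2)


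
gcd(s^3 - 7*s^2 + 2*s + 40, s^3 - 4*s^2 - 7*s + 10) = s^2 - 3*s - 10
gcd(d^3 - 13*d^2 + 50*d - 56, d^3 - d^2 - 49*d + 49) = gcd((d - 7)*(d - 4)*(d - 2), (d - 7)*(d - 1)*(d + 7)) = d - 7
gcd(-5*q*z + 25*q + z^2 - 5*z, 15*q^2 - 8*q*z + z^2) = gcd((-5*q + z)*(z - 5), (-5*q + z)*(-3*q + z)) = -5*q + z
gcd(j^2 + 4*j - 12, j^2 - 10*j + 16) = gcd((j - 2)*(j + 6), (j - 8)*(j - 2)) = j - 2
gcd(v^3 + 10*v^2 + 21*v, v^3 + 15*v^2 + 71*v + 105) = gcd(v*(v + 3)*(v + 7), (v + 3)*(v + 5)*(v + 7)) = v^2 + 10*v + 21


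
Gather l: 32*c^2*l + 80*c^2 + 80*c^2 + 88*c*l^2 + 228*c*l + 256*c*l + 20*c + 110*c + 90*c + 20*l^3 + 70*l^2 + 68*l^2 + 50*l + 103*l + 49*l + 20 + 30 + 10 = 160*c^2 + 220*c + 20*l^3 + l^2*(88*c + 138) + l*(32*c^2 + 484*c + 202) + 60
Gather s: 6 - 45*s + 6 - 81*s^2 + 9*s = -81*s^2 - 36*s + 12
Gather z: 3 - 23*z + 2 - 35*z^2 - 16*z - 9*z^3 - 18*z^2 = -9*z^3 - 53*z^2 - 39*z + 5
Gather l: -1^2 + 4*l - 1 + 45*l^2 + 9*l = 45*l^2 + 13*l - 2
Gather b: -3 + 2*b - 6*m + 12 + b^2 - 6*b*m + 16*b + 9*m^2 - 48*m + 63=b^2 + b*(18 - 6*m) + 9*m^2 - 54*m + 72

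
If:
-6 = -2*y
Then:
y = 3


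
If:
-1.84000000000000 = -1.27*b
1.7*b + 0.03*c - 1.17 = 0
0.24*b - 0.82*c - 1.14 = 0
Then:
No Solution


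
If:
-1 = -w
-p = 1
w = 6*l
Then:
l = 1/6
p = -1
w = 1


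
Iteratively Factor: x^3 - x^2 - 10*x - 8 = (x - 4)*(x^2 + 3*x + 2) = (x - 4)*(x + 1)*(x + 2)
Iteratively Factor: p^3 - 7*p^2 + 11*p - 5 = (p - 1)*(p^2 - 6*p + 5) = (p - 5)*(p - 1)*(p - 1)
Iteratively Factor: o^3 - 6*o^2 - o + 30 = (o - 5)*(o^2 - o - 6) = (o - 5)*(o - 3)*(o + 2)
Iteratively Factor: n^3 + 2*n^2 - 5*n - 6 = (n + 1)*(n^2 + n - 6) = (n + 1)*(n + 3)*(n - 2)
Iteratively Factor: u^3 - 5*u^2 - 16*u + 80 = (u + 4)*(u^2 - 9*u + 20) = (u - 5)*(u + 4)*(u - 4)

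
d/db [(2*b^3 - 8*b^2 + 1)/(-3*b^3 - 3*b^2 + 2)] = b*(-30*b^3 + 21*b - 26)/(9*b^6 + 18*b^5 + 9*b^4 - 12*b^3 - 12*b^2 + 4)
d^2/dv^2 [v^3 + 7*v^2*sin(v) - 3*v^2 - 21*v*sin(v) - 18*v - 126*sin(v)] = -7*v^2*sin(v) + 21*v*sin(v) + 28*v*cos(v) + 6*v + 140*sin(v) - 42*cos(v) - 6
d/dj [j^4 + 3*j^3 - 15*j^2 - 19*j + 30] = 4*j^3 + 9*j^2 - 30*j - 19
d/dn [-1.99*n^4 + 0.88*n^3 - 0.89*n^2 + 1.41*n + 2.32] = -7.96*n^3 + 2.64*n^2 - 1.78*n + 1.41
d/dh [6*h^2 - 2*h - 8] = 12*h - 2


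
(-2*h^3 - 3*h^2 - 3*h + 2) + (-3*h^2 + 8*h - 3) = -2*h^3 - 6*h^2 + 5*h - 1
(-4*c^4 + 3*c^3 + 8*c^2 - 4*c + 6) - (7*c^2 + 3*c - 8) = -4*c^4 + 3*c^3 + c^2 - 7*c + 14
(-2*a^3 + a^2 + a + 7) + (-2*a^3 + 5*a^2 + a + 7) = -4*a^3 + 6*a^2 + 2*a + 14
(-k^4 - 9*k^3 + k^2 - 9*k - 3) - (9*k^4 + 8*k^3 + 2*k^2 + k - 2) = -10*k^4 - 17*k^3 - k^2 - 10*k - 1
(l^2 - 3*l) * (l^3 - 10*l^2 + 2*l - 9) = l^5 - 13*l^4 + 32*l^3 - 15*l^2 + 27*l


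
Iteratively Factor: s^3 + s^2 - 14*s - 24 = (s + 3)*(s^2 - 2*s - 8) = (s - 4)*(s + 3)*(s + 2)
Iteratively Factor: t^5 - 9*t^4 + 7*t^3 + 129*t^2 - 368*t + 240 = (t + 4)*(t^4 - 13*t^3 + 59*t^2 - 107*t + 60) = (t - 3)*(t + 4)*(t^3 - 10*t^2 + 29*t - 20) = (t - 3)*(t - 1)*(t + 4)*(t^2 - 9*t + 20) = (t - 4)*(t - 3)*(t - 1)*(t + 4)*(t - 5)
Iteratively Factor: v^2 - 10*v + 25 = (v - 5)*(v - 5)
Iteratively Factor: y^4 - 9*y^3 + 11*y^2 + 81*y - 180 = (y + 3)*(y^3 - 12*y^2 + 47*y - 60) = (y - 4)*(y + 3)*(y^2 - 8*y + 15) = (y - 5)*(y - 4)*(y + 3)*(y - 3)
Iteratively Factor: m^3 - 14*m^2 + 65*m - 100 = (m - 4)*(m^2 - 10*m + 25) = (m - 5)*(m - 4)*(m - 5)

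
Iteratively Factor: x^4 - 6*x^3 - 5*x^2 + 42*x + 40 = (x + 1)*(x^3 - 7*x^2 + 2*x + 40) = (x + 1)*(x + 2)*(x^2 - 9*x + 20) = (x - 5)*(x + 1)*(x + 2)*(x - 4)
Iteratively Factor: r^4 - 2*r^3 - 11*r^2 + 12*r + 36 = (r - 3)*(r^3 + r^2 - 8*r - 12) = (r - 3)*(r + 2)*(r^2 - r - 6) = (r - 3)*(r + 2)^2*(r - 3)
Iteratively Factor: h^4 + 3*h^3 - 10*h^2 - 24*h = (h)*(h^3 + 3*h^2 - 10*h - 24) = h*(h - 3)*(h^2 + 6*h + 8) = h*(h - 3)*(h + 2)*(h + 4)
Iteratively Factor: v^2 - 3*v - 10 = (v + 2)*(v - 5)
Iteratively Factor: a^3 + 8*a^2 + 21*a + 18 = (a + 2)*(a^2 + 6*a + 9) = (a + 2)*(a + 3)*(a + 3)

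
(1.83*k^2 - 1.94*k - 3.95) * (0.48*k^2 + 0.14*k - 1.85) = 0.8784*k^4 - 0.675*k^3 - 5.5531*k^2 + 3.036*k + 7.3075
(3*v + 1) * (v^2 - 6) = 3*v^3 + v^2 - 18*v - 6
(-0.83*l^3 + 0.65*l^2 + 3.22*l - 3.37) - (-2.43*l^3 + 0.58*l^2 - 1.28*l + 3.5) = 1.6*l^3 + 0.0700000000000001*l^2 + 4.5*l - 6.87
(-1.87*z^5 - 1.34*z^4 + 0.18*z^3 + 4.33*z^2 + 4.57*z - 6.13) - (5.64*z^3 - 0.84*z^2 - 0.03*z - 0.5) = -1.87*z^5 - 1.34*z^4 - 5.46*z^3 + 5.17*z^2 + 4.6*z - 5.63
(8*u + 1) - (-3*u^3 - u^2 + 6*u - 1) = 3*u^3 + u^2 + 2*u + 2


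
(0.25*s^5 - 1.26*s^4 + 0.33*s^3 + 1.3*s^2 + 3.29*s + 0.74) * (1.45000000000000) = 0.3625*s^5 - 1.827*s^4 + 0.4785*s^3 + 1.885*s^2 + 4.7705*s + 1.073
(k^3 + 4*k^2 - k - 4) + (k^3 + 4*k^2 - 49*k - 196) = 2*k^3 + 8*k^2 - 50*k - 200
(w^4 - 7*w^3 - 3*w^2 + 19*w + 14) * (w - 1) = w^5 - 8*w^4 + 4*w^3 + 22*w^2 - 5*w - 14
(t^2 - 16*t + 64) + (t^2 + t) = 2*t^2 - 15*t + 64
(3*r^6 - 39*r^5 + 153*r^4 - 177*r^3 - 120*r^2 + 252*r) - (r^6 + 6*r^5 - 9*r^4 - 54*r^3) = 2*r^6 - 45*r^5 + 162*r^4 - 123*r^3 - 120*r^2 + 252*r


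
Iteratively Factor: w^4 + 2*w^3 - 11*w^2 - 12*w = (w)*(w^3 + 2*w^2 - 11*w - 12) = w*(w + 1)*(w^2 + w - 12) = w*(w + 1)*(w + 4)*(w - 3)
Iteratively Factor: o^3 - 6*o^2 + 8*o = (o - 2)*(o^2 - 4*o) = o*(o - 2)*(o - 4)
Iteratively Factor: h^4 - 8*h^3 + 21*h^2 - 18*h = (h - 2)*(h^3 - 6*h^2 + 9*h) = h*(h - 2)*(h^2 - 6*h + 9) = h*(h - 3)*(h - 2)*(h - 3)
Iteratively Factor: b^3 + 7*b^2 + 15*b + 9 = (b + 3)*(b^2 + 4*b + 3) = (b + 3)^2*(b + 1)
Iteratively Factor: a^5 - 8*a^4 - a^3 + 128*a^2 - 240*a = (a - 5)*(a^4 - 3*a^3 - 16*a^2 + 48*a) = a*(a - 5)*(a^3 - 3*a^2 - 16*a + 48) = a*(a - 5)*(a - 3)*(a^2 - 16) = a*(a - 5)*(a - 4)*(a - 3)*(a + 4)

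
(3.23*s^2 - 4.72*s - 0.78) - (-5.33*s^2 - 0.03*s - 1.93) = 8.56*s^2 - 4.69*s + 1.15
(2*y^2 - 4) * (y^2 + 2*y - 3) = 2*y^4 + 4*y^3 - 10*y^2 - 8*y + 12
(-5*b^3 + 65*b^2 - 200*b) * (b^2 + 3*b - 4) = -5*b^5 + 50*b^4 + 15*b^3 - 860*b^2 + 800*b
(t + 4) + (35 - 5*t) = 39 - 4*t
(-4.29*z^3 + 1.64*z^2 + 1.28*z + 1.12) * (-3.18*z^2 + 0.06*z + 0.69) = 13.6422*z^5 - 5.4726*z^4 - 6.9321*z^3 - 2.3532*z^2 + 0.9504*z + 0.7728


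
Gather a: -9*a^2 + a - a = -9*a^2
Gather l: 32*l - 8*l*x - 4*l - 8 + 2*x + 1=l*(28 - 8*x) + 2*x - 7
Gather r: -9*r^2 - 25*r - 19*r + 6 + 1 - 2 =-9*r^2 - 44*r + 5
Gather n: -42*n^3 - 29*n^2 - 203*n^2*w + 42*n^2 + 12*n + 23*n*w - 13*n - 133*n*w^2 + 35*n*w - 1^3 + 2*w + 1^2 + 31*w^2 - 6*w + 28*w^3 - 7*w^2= -42*n^3 + n^2*(13 - 203*w) + n*(-133*w^2 + 58*w - 1) + 28*w^3 + 24*w^2 - 4*w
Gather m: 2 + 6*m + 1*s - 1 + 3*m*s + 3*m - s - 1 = m*(3*s + 9)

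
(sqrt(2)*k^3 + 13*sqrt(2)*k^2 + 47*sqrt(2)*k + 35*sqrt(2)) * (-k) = -sqrt(2)*k^4 - 13*sqrt(2)*k^3 - 47*sqrt(2)*k^2 - 35*sqrt(2)*k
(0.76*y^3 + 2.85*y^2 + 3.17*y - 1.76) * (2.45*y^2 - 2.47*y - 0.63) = 1.862*y^5 + 5.1053*y^4 + 0.2482*y^3 - 13.9374*y^2 + 2.3501*y + 1.1088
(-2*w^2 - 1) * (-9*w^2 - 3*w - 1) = 18*w^4 + 6*w^3 + 11*w^2 + 3*w + 1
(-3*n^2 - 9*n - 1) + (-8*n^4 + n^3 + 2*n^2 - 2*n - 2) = -8*n^4 + n^3 - n^2 - 11*n - 3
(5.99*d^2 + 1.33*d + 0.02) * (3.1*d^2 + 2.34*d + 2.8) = 18.569*d^4 + 18.1396*d^3 + 19.9462*d^2 + 3.7708*d + 0.056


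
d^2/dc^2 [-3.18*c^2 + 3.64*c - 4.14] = -6.36000000000000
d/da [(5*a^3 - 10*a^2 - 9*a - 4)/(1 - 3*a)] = (-30*a^3 + 45*a^2 - 20*a - 21)/(9*a^2 - 6*a + 1)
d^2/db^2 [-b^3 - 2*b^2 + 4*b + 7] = -6*b - 4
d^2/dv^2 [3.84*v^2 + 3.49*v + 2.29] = 7.68000000000000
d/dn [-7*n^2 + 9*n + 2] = 9 - 14*n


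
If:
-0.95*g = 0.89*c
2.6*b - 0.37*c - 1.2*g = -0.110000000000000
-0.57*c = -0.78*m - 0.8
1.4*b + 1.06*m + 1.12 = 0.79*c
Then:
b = -0.02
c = -0.06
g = 0.06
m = -1.07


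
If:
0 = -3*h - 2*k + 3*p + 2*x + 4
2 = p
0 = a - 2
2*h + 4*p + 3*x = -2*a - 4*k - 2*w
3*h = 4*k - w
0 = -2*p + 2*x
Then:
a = 2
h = 51/11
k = 1/22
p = 2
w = -151/11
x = 2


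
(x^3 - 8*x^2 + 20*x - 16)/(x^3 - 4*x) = (x^2 - 6*x + 8)/(x*(x + 2))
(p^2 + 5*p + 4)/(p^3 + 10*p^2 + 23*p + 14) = (p + 4)/(p^2 + 9*p + 14)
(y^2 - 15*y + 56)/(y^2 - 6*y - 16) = (y - 7)/(y + 2)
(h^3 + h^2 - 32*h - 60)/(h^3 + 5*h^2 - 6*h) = (h^3 + h^2 - 32*h - 60)/(h*(h^2 + 5*h - 6))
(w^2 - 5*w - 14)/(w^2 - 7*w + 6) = (w^2 - 5*w - 14)/(w^2 - 7*w + 6)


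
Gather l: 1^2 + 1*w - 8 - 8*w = -7*w - 7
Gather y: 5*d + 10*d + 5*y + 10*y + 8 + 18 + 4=15*d + 15*y + 30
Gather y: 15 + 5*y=5*y + 15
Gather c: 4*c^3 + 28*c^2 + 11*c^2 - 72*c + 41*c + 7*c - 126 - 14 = 4*c^3 + 39*c^2 - 24*c - 140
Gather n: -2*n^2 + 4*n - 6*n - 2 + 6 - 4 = -2*n^2 - 2*n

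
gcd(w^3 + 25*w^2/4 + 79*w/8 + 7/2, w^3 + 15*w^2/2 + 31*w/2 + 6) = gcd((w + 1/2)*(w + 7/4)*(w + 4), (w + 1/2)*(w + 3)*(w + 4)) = w^2 + 9*w/2 + 2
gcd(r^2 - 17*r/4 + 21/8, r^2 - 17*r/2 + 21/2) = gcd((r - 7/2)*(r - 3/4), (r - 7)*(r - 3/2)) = 1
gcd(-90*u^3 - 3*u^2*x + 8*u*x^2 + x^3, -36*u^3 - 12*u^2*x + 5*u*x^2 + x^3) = -18*u^2 + 3*u*x + x^2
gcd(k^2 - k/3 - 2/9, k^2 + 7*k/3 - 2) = k - 2/3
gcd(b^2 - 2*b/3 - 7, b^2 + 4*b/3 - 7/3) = b + 7/3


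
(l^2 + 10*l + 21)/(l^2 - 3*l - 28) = (l^2 + 10*l + 21)/(l^2 - 3*l - 28)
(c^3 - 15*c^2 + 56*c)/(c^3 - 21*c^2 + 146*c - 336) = c/(c - 6)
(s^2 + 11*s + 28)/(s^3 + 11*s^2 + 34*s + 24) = (s + 7)/(s^2 + 7*s + 6)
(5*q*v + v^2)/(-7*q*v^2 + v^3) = (-5*q - v)/(v*(7*q - v))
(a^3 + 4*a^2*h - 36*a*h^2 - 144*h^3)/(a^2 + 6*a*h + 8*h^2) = (a^2 - 36*h^2)/(a + 2*h)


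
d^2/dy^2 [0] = 0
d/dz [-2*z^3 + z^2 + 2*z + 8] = -6*z^2 + 2*z + 2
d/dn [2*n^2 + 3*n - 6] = 4*n + 3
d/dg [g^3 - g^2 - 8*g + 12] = 3*g^2 - 2*g - 8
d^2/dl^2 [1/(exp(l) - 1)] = (exp(l) + 1)*exp(l)/(exp(l) - 1)^3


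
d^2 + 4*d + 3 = (d + 1)*(d + 3)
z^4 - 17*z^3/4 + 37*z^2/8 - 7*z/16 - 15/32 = (z - 5/2)*(z - 3/2)*(z - 1/2)*(z + 1/4)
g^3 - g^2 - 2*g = g*(g - 2)*(g + 1)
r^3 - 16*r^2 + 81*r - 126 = (r - 7)*(r - 6)*(r - 3)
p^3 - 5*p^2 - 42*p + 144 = (p - 8)*(p - 3)*(p + 6)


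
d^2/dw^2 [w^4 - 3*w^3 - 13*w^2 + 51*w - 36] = 12*w^2 - 18*w - 26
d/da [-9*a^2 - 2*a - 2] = -18*a - 2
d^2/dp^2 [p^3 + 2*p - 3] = 6*p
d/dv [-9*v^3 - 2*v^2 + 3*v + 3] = -27*v^2 - 4*v + 3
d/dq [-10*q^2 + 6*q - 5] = 6 - 20*q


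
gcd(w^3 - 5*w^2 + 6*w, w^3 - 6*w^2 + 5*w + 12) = w - 3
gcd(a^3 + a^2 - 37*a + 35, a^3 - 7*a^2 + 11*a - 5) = a^2 - 6*a + 5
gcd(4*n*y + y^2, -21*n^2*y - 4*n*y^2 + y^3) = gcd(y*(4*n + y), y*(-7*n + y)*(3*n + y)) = y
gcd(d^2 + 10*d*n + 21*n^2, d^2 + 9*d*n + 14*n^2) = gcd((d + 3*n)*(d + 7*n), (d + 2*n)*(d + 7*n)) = d + 7*n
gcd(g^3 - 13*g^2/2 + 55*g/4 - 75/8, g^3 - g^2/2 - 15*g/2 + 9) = g - 3/2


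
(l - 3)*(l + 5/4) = l^2 - 7*l/4 - 15/4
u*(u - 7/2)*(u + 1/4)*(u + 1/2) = u^4 - 11*u^3/4 - 5*u^2/2 - 7*u/16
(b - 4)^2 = b^2 - 8*b + 16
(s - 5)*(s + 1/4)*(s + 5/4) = s^3 - 7*s^2/2 - 115*s/16 - 25/16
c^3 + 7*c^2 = c^2*(c + 7)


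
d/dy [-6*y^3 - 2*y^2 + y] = -18*y^2 - 4*y + 1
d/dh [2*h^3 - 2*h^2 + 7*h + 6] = 6*h^2 - 4*h + 7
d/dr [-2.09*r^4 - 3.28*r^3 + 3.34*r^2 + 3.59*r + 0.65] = -8.36*r^3 - 9.84*r^2 + 6.68*r + 3.59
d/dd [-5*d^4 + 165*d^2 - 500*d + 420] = -20*d^3 + 330*d - 500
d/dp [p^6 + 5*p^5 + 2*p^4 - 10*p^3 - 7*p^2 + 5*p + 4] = 6*p^5 + 25*p^4 + 8*p^3 - 30*p^2 - 14*p + 5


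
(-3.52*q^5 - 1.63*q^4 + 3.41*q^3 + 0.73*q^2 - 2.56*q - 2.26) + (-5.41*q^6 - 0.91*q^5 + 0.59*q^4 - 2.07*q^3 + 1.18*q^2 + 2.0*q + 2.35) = -5.41*q^6 - 4.43*q^5 - 1.04*q^4 + 1.34*q^3 + 1.91*q^2 - 0.56*q + 0.0900000000000003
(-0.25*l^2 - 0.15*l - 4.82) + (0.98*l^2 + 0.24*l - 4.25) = 0.73*l^2 + 0.09*l - 9.07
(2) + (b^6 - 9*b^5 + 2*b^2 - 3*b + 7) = b^6 - 9*b^5 + 2*b^2 - 3*b + 9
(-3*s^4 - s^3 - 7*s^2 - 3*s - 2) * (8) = -24*s^4 - 8*s^3 - 56*s^2 - 24*s - 16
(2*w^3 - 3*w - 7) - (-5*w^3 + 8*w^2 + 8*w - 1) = 7*w^3 - 8*w^2 - 11*w - 6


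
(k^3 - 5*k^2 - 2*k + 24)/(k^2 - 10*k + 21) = (k^2 - 2*k - 8)/(k - 7)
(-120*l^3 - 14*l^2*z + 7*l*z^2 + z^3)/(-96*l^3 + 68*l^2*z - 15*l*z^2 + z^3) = (30*l^2 + 11*l*z + z^2)/(24*l^2 - 11*l*z + z^2)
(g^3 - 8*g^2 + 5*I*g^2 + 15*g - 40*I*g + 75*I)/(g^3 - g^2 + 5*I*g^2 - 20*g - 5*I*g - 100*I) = (g - 3)/(g + 4)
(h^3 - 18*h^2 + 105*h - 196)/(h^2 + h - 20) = (h^2 - 14*h + 49)/(h + 5)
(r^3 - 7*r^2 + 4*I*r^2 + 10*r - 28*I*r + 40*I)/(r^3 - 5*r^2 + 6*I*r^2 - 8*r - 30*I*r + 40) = (r - 2)/(r + 2*I)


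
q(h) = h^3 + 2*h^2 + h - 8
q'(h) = 3*h^2 + 4*h + 1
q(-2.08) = -10.43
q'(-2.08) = 5.66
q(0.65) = -6.23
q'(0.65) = 4.87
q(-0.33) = -8.15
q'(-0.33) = 0.01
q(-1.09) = -8.01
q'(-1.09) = 0.20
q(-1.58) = -8.53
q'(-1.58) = 2.17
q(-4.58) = -66.70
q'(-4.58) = 45.61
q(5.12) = 183.77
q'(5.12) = 100.12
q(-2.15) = -10.84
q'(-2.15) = 6.27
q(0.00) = -8.00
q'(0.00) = 1.00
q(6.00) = 286.00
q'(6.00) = 133.00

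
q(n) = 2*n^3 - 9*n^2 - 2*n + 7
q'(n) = 6*n^2 - 18*n - 2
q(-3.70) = -210.12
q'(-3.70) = 146.74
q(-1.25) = -8.47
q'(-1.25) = 29.88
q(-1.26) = -8.77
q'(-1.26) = 30.21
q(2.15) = -19.03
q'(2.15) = -12.96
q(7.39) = 307.88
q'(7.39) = 192.65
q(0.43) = 4.63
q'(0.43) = -8.63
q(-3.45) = -175.35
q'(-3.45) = 131.52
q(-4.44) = -336.60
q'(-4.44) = 196.20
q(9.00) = 718.00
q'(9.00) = 322.00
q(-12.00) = -4721.00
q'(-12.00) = 1078.00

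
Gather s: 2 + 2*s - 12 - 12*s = -10*s - 10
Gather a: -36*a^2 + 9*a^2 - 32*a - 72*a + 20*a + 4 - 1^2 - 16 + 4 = -27*a^2 - 84*a - 9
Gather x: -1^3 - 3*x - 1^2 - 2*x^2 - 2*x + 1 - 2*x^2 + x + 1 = -4*x^2 - 4*x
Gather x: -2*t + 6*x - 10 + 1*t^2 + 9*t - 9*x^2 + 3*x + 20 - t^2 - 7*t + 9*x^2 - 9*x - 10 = 0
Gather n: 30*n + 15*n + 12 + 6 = 45*n + 18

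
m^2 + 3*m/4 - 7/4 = (m - 1)*(m + 7/4)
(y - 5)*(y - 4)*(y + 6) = y^3 - 3*y^2 - 34*y + 120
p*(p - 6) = p^2 - 6*p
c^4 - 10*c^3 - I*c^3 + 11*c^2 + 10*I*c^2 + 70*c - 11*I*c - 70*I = (c - 7)*(c - 5)*(c + 2)*(c - I)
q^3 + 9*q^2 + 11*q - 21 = (q - 1)*(q + 3)*(q + 7)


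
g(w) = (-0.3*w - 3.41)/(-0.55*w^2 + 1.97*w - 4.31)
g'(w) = (-0.3*w - 3.41)*(1.1*w - 1.97)/(-0.55*w^2 + 1.97*w - 4.31)^2 - 0.3/(-0.55*w^2 + 1.97*w - 4.31) = (-0.165*w^2 - 3.751*w + 8.0107)/(0.3025*w^4 - 2.167*w^3 + 8.6219*w^2 - 16.9814*w + 18.5761)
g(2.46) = 1.49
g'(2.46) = -0.28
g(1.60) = 1.52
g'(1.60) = 0.24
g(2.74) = 1.39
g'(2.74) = -0.38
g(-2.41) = 0.22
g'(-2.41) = 0.11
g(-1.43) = 0.36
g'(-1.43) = 0.19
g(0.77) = 1.17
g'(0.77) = 0.52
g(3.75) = 0.97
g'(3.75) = -0.39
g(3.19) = 1.21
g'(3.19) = -0.43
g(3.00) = 1.29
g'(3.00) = -0.42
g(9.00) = 0.20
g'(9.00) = -0.04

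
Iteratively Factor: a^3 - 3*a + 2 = (a - 1)*(a^2 + a - 2) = (a - 1)*(a + 2)*(a - 1)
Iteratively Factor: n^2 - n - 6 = (n - 3)*(n + 2)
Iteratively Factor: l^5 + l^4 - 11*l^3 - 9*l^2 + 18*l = (l - 3)*(l^4 + 4*l^3 + l^2 - 6*l) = (l - 3)*(l + 2)*(l^3 + 2*l^2 - 3*l) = (l - 3)*(l + 2)*(l + 3)*(l^2 - l) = (l - 3)*(l - 1)*(l + 2)*(l + 3)*(l)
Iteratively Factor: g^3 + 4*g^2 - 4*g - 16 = (g + 4)*(g^2 - 4) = (g - 2)*(g + 4)*(g + 2)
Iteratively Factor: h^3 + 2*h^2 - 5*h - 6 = (h - 2)*(h^2 + 4*h + 3) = (h - 2)*(h + 1)*(h + 3)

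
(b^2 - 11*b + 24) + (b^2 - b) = 2*b^2 - 12*b + 24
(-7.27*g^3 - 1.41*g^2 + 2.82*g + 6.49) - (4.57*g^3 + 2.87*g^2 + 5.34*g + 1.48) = -11.84*g^3 - 4.28*g^2 - 2.52*g + 5.01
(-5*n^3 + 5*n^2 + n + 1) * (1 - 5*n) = 25*n^4 - 30*n^3 - 4*n + 1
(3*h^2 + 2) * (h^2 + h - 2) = 3*h^4 + 3*h^3 - 4*h^2 + 2*h - 4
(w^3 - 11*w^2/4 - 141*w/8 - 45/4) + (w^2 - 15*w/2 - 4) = w^3 - 7*w^2/4 - 201*w/8 - 61/4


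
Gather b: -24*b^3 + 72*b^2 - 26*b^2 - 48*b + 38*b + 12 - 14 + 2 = -24*b^3 + 46*b^2 - 10*b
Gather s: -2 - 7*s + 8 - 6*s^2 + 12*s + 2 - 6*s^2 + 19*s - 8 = -12*s^2 + 24*s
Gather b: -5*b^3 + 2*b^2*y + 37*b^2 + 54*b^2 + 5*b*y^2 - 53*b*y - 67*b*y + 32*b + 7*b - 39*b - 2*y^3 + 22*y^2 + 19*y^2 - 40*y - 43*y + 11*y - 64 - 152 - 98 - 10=-5*b^3 + b^2*(2*y + 91) + b*(5*y^2 - 120*y) - 2*y^3 + 41*y^2 - 72*y - 324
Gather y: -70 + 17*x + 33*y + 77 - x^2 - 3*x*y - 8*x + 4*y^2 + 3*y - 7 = -x^2 + 9*x + 4*y^2 + y*(36 - 3*x)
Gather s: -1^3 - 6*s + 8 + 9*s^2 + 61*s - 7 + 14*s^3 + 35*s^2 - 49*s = 14*s^3 + 44*s^2 + 6*s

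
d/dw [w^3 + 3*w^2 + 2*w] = 3*w^2 + 6*w + 2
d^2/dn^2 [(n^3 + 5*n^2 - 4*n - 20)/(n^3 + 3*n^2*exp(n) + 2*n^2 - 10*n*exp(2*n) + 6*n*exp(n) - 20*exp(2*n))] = (-3*n^5*exp(n) + 49*n^4*exp(2*n) - 3*n^4*exp(n) - 90*n^3*exp(3*n) + 49*n^3*exp(2*n) + 60*n^3*exp(n) + 6*n^3 + 400*n^2*exp(4*n) - 90*n^2*exp(3*n) - 790*n^2*exp(2*n) - 180*n^2*exp(n) - 60*n^2 + 400*n*exp(4*n) + 900*n*exp(3*n) + 1600*n*exp(2*n) - 180*n*exp(n) - 5000*exp(4*n) + 1980*exp(3*n) - 380*exp(2*n))/(n^6 + 9*n^5*exp(n) - 3*n^4*exp(2*n) - 153*n^3*exp(3*n) + 30*n^2*exp(4*n) + 900*n*exp(5*n) - 1000*exp(6*n))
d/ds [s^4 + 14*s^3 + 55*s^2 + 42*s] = 4*s^3 + 42*s^2 + 110*s + 42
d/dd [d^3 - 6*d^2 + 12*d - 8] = 3*d^2 - 12*d + 12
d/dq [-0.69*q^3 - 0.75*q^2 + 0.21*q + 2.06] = -2.07*q^2 - 1.5*q + 0.21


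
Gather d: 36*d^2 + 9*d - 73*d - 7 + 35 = 36*d^2 - 64*d + 28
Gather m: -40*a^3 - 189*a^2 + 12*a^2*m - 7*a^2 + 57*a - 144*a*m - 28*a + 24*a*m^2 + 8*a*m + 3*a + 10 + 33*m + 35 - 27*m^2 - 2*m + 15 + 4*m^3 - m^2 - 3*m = -40*a^3 - 196*a^2 + 32*a + 4*m^3 + m^2*(24*a - 28) + m*(12*a^2 - 136*a + 28) + 60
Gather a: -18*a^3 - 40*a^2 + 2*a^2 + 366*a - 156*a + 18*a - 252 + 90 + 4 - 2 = -18*a^3 - 38*a^2 + 228*a - 160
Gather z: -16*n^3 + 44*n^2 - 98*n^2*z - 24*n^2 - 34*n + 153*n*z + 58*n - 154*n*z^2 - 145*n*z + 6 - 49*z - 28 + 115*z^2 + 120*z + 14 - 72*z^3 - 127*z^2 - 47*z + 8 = -16*n^3 + 20*n^2 + 24*n - 72*z^3 + z^2*(-154*n - 12) + z*(-98*n^2 + 8*n + 24)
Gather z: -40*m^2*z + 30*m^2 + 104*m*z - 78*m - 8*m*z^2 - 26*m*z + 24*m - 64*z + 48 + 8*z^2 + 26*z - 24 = 30*m^2 - 54*m + z^2*(8 - 8*m) + z*(-40*m^2 + 78*m - 38) + 24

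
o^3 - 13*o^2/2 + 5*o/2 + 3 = (o - 6)*(o - 1)*(o + 1/2)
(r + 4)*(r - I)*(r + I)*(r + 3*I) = r^4 + 4*r^3 + 3*I*r^3 + r^2 + 12*I*r^2 + 4*r + 3*I*r + 12*I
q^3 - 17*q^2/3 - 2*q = q*(q - 6)*(q + 1/3)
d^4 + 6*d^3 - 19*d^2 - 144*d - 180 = (d - 5)*(d + 2)*(d + 3)*(d + 6)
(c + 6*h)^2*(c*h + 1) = c^3*h + 12*c^2*h^2 + c^2 + 36*c*h^3 + 12*c*h + 36*h^2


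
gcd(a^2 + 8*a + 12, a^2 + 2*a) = a + 2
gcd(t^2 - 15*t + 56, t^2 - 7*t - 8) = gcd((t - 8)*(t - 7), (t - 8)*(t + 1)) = t - 8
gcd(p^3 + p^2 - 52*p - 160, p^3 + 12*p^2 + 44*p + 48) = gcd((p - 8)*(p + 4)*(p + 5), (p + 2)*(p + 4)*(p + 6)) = p + 4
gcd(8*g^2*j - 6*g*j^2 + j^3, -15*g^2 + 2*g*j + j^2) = 1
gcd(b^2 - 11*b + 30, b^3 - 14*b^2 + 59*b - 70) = b - 5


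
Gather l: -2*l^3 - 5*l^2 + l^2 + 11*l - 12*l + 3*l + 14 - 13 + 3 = -2*l^3 - 4*l^2 + 2*l + 4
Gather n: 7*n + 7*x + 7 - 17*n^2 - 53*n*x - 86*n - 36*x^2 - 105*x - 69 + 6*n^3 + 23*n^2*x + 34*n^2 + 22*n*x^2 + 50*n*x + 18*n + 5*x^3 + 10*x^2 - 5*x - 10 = 6*n^3 + n^2*(23*x + 17) + n*(22*x^2 - 3*x - 61) + 5*x^3 - 26*x^2 - 103*x - 72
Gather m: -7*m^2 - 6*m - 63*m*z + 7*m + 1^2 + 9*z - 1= -7*m^2 + m*(1 - 63*z) + 9*z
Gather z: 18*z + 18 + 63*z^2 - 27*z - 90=63*z^2 - 9*z - 72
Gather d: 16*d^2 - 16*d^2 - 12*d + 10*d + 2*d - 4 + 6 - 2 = 0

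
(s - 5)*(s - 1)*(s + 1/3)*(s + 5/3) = s^4 - 4*s^3 - 58*s^2/9 + 20*s/3 + 25/9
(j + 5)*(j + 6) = j^2 + 11*j + 30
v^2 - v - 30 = (v - 6)*(v + 5)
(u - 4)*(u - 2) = u^2 - 6*u + 8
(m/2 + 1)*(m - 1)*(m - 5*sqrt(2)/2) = m^3/2 - 5*sqrt(2)*m^2/4 + m^2/2 - 5*sqrt(2)*m/4 - m + 5*sqrt(2)/2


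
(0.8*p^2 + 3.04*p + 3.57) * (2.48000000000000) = 1.984*p^2 + 7.5392*p + 8.8536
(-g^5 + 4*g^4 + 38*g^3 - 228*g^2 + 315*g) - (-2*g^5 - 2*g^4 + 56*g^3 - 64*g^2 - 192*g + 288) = g^5 + 6*g^4 - 18*g^3 - 164*g^2 + 507*g - 288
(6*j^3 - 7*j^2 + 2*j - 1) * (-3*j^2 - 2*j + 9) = -18*j^5 + 9*j^4 + 62*j^3 - 64*j^2 + 20*j - 9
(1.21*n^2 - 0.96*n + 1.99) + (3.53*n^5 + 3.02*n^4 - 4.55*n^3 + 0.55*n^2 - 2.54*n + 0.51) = 3.53*n^5 + 3.02*n^4 - 4.55*n^3 + 1.76*n^2 - 3.5*n + 2.5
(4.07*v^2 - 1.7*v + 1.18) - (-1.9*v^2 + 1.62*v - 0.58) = 5.97*v^2 - 3.32*v + 1.76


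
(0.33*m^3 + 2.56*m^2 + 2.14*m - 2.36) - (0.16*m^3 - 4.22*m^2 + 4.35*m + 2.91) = 0.17*m^3 + 6.78*m^2 - 2.21*m - 5.27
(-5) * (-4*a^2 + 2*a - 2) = 20*a^2 - 10*a + 10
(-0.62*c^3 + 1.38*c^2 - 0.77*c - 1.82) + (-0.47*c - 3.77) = -0.62*c^3 + 1.38*c^2 - 1.24*c - 5.59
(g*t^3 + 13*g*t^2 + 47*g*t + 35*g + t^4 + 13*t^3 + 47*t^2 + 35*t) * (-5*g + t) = -5*g^2*t^3 - 65*g^2*t^2 - 235*g^2*t - 175*g^2 - 4*g*t^4 - 52*g*t^3 - 188*g*t^2 - 140*g*t + t^5 + 13*t^4 + 47*t^3 + 35*t^2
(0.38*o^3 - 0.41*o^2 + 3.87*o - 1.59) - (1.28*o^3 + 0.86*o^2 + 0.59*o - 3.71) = -0.9*o^3 - 1.27*o^2 + 3.28*o + 2.12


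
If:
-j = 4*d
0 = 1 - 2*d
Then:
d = 1/2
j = -2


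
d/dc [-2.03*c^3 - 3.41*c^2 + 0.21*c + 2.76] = -6.09*c^2 - 6.82*c + 0.21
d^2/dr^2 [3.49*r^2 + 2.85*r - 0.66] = 6.98000000000000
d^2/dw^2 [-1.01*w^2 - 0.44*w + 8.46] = -2.02000000000000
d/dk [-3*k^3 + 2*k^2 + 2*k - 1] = -9*k^2 + 4*k + 2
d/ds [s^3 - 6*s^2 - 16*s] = 3*s^2 - 12*s - 16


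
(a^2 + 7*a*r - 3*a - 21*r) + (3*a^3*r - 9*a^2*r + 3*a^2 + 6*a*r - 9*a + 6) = 3*a^3*r - 9*a^2*r + 4*a^2 + 13*a*r - 12*a - 21*r + 6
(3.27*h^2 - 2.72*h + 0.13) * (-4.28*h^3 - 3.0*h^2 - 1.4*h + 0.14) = -13.9956*h^5 + 1.8316*h^4 + 3.0256*h^3 + 3.8758*h^2 - 0.5628*h + 0.0182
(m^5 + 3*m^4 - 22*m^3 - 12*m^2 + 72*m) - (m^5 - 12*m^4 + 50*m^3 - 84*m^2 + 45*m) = 15*m^4 - 72*m^3 + 72*m^2 + 27*m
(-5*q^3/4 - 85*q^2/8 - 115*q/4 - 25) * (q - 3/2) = -5*q^4/4 - 35*q^3/4 - 205*q^2/16 + 145*q/8 + 75/2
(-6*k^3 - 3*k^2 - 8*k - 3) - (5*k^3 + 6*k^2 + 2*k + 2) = -11*k^3 - 9*k^2 - 10*k - 5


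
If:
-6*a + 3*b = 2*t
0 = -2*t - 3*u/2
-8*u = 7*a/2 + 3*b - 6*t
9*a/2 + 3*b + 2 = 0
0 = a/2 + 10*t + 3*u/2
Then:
No Solution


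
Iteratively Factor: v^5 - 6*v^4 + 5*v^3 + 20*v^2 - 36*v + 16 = (v - 1)*(v^4 - 5*v^3 + 20*v - 16) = (v - 2)*(v - 1)*(v^3 - 3*v^2 - 6*v + 8) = (v - 4)*(v - 2)*(v - 1)*(v^2 + v - 2) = (v - 4)*(v - 2)*(v - 1)^2*(v + 2)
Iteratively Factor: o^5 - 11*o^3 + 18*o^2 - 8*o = (o - 2)*(o^4 + 2*o^3 - 7*o^2 + 4*o) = (o - 2)*(o + 4)*(o^3 - 2*o^2 + o) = o*(o - 2)*(o + 4)*(o^2 - 2*o + 1) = o*(o - 2)*(o - 1)*(o + 4)*(o - 1)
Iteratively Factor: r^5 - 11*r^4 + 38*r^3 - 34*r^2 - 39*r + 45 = (r - 5)*(r^4 - 6*r^3 + 8*r^2 + 6*r - 9) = (r - 5)*(r + 1)*(r^3 - 7*r^2 + 15*r - 9) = (r - 5)*(r - 1)*(r + 1)*(r^2 - 6*r + 9) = (r - 5)*(r - 3)*(r - 1)*(r + 1)*(r - 3)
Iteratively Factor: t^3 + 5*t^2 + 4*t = (t + 1)*(t^2 + 4*t) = (t + 1)*(t + 4)*(t)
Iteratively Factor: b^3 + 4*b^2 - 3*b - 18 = (b + 3)*(b^2 + b - 6) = (b - 2)*(b + 3)*(b + 3)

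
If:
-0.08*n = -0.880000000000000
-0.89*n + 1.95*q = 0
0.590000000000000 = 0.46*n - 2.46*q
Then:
No Solution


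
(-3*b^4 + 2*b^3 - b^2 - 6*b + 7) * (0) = 0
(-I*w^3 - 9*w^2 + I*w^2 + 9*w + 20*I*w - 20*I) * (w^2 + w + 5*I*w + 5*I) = -I*w^5 - 4*w^4 - 24*I*w^3 - 96*w^2 + 25*I*w + 100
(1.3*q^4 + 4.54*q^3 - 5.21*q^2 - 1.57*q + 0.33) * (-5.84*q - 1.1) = -7.592*q^5 - 27.9436*q^4 + 25.4324*q^3 + 14.8998*q^2 - 0.2002*q - 0.363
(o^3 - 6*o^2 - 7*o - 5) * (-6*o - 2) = -6*o^4 + 34*o^3 + 54*o^2 + 44*o + 10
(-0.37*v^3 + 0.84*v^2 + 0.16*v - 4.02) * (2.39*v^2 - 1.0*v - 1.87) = -0.8843*v^5 + 2.3776*v^4 + 0.2343*v^3 - 11.3386*v^2 + 3.7208*v + 7.5174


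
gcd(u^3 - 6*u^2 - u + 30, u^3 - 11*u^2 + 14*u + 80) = u^2 - 3*u - 10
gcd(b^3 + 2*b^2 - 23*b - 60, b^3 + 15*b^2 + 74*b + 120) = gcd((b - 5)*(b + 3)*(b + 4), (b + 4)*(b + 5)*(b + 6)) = b + 4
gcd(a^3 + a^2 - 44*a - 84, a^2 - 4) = a + 2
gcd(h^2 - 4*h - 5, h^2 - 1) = h + 1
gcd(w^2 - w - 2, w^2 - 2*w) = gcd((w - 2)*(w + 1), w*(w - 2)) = w - 2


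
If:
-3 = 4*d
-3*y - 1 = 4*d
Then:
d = -3/4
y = 2/3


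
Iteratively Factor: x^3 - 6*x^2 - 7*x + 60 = (x - 4)*(x^2 - 2*x - 15) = (x - 4)*(x + 3)*(x - 5)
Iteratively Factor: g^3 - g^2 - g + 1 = (g - 1)*(g^2 - 1) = (g - 1)*(g + 1)*(g - 1)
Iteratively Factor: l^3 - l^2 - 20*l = (l)*(l^2 - l - 20) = l*(l + 4)*(l - 5)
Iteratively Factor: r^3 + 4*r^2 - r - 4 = (r - 1)*(r^2 + 5*r + 4) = (r - 1)*(r + 1)*(r + 4)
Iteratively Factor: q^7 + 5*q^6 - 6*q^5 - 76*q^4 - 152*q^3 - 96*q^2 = (q + 2)*(q^6 + 3*q^5 - 12*q^4 - 52*q^3 - 48*q^2) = (q + 2)^2*(q^5 + q^4 - 14*q^3 - 24*q^2) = q*(q + 2)^2*(q^4 + q^3 - 14*q^2 - 24*q) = q*(q - 4)*(q + 2)^2*(q^3 + 5*q^2 + 6*q) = q^2*(q - 4)*(q + 2)^2*(q^2 + 5*q + 6) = q^2*(q - 4)*(q + 2)^3*(q + 3)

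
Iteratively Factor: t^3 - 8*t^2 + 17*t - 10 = (t - 5)*(t^2 - 3*t + 2) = (t - 5)*(t - 1)*(t - 2)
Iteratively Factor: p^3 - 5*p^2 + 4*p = (p)*(p^2 - 5*p + 4) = p*(p - 1)*(p - 4)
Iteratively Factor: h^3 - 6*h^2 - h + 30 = (h - 5)*(h^2 - h - 6) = (h - 5)*(h + 2)*(h - 3)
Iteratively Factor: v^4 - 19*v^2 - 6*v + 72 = (v - 2)*(v^3 + 2*v^2 - 15*v - 36) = (v - 2)*(v + 3)*(v^2 - v - 12) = (v - 4)*(v - 2)*(v + 3)*(v + 3)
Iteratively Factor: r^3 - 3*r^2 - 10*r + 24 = (r - 4)*(r^2 + r - 6) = (r - 4)*(r - 2)*(r + 3)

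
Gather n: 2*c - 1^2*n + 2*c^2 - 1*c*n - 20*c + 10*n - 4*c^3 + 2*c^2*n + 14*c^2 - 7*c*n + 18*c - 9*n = -4*c^3 + 16*c^2 + n*(2*c^2 - 8*c)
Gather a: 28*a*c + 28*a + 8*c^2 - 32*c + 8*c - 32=a*(28*c + 28) + 8*c^2 - 24*c - 32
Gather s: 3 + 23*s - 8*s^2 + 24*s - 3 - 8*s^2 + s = -16*s^2 + 48*s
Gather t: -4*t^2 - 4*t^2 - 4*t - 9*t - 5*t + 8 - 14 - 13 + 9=-8*t^2 - 18*t - 10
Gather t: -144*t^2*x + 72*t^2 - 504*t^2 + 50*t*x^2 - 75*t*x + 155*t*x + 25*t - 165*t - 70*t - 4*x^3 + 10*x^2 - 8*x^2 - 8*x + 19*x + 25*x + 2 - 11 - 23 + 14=t^2*(-144*x - 432) + t*(50*x^2 + 80*x - 210) - 4*x^3 + 2*x^2 + 36*x - 18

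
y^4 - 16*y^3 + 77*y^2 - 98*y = y*(y - 7)^2*(y - 2)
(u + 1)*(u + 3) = u^2 + 4*u + 3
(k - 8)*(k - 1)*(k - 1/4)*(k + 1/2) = k^4 - 35*k^3/4 + 45*k^2/8 + 25*k/8 - 1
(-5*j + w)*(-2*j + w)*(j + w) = 10*j^3 + 3*j^2*w - 6*j*w^2 + w^3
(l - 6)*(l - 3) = l^2 - 9*l + 18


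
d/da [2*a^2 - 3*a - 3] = 4*a - 3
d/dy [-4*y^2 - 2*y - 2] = -8*y - 2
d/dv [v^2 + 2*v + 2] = 2*v + 2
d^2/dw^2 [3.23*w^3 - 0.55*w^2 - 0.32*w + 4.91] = 19.38*w - 1.1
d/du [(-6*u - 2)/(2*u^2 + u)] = 2*(6*u^2 + 4*u + 1)/(u^2*(4*u^2 + 4*u + 1))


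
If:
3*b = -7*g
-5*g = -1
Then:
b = -7/15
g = 1/5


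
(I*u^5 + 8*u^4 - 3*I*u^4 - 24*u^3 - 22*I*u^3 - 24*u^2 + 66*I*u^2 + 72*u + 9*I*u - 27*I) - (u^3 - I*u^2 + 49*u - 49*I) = I*u^5 + 8*u^4 - 3*I*u^4 - 25*u^3 - 22*I*u^3 - 24*u^2 + 67*I*u^2 + 23*u + 9*I*u + 22*I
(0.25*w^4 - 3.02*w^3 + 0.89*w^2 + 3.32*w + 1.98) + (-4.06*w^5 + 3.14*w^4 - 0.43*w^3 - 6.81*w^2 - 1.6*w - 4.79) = -4.06*w^5 + 3.39*w^4 - 3.45*w^3 - 5.92*w^2 + 1.72*w - 2.81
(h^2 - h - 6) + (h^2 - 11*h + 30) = 2*h^2 - 12*h + 24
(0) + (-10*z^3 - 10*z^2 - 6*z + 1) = -10*z^3 - 10*z^2 - 6*z + 1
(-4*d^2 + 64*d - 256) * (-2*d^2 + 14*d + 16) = 8*d^4 - 184*d^3 + 1344*d^2 - 2560*d - 4096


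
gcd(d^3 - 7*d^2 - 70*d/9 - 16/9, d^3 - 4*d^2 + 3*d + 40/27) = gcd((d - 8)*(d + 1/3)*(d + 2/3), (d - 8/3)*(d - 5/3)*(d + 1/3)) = d + 1/3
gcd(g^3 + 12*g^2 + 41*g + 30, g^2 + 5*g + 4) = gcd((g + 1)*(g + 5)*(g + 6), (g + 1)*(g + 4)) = g + 1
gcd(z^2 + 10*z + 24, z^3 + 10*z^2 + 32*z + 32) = z + 4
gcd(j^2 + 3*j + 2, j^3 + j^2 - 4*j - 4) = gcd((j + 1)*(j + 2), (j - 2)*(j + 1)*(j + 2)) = j^2 + 3*j + 2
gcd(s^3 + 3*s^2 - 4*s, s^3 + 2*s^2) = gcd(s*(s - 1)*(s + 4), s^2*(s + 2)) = s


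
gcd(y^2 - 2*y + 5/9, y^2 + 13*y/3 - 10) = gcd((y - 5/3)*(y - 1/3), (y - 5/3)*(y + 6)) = y - 5/3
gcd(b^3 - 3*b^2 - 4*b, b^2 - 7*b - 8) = b + 1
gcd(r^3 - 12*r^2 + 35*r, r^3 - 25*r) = r^2 - 5*r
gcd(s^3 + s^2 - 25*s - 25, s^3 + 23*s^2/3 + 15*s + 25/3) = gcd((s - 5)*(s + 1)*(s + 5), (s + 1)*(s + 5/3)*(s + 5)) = s^2 + 6*s + 5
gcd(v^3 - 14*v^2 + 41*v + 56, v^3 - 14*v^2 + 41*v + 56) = v^3 - 14*v^2 + 41*v + 56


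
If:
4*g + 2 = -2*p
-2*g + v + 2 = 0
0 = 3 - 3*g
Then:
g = 1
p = -3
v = 0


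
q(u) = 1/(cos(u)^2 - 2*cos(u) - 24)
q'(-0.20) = 0.00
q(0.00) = -0.04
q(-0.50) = -0.04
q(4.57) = -0.04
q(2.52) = -0.05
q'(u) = (2*sin(u)*cos(u) - 2*sin(u))/(cos(u)^2 - 2*cos(u) - 24)^2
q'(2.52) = -0.00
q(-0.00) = -0.04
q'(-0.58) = 0.00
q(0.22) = -0.04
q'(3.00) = 0.00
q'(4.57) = 0.00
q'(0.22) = -0.00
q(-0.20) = -0.04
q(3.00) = -0.05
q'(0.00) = 0.00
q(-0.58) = -0.04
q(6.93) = -0.04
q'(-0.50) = 0.00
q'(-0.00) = 0.00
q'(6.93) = -0.00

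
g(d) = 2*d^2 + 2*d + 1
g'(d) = 4*d + 2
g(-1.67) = 3.24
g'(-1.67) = -4.68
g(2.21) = 15.19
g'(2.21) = 10.84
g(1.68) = 10.00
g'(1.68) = 8.72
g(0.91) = 4.48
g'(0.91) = 5.64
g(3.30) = 29.38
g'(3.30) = 15.20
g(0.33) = 1.88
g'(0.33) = 3.32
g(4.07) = 42.27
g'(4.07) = 18.28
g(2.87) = 23.21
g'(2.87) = 13.48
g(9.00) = 181.00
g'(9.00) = 38.00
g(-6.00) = 61.00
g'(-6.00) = -22.00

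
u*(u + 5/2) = u^2 + 5*u/2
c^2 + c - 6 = (c - 2)*(c + 3)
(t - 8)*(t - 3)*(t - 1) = t^3 - 12*t^2 + 35*t - 24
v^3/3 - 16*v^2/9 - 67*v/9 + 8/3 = (v/3 + 1)*(v - 8)*(v - 1/3)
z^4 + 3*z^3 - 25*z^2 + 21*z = z*(z - 3)*(z - 1)*(z + 7)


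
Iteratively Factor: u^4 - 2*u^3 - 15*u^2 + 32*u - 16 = (u + 4)*(u^3 - 6*u^2 + 9*u - 4) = (u - 4)*(u + 4)*(u^2 - 2*u + 1) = (u - 4)*(u - 1)*(u + 4)*(u - 1)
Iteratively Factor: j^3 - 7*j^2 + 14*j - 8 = (j - 4)*(j^2 - 3*j + 2) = (j - 4)*(j - 1)*(j - 2)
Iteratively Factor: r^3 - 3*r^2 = (r)*(r^2 - 3*r) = r*(r - 3)*(r)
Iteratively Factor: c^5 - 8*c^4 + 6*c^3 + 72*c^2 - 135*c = (c + 3)*(c^4 - 11*c^3 + 39*c^2 - 45*c) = (c - 5)*(c + 3)*(c^3 - 6*c^2 + 9*c) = (c - 5)*(c - 3)*(c + 3)*(c^2 - 3*c) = (c - 5)*(c - 3)^2*(c + 3)*(c)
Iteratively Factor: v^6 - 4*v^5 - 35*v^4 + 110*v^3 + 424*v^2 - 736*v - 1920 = (v + 4)*(v^5 - 8*v^4 - 3*v^3 + 122*v^2 - 64*v - 480) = (v - 4)*(v + 4)*(v^4 - 4*v^3 - 19*v^2 + 46*v + 120) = (v - 4)^2*(v + 4)*(v^3 - 19*v - 30) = (v - 4)^2*(v + 3)*(v + 4)*(v^2 - 3*v - 10) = (v - 5)*(v - 4)^2*(v + 3)*(v + 4)*(v + 2)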